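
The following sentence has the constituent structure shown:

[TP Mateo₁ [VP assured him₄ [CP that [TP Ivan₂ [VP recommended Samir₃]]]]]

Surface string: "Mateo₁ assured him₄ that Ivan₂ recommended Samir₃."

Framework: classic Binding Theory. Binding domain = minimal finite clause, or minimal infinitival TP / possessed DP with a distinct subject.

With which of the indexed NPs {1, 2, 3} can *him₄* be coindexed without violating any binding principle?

*him* is a pronoun, so Principle B applies: it must be free in its binding domain.
Binding domain of *him₄*: the matrix TP, whose subject is Mateo₁.
*Mateo₁* c-commands the pronoun within its binding domain → coindexation would violate Principle B.
*Ivan₂*: the pronoun c-commands this R-expression → coindexation would violate Principle C on *Ivan₂*.
*Samir₃*: the pronoun c-commands this R-expression → coindexation would violate Principle C on *Samir₃*.

none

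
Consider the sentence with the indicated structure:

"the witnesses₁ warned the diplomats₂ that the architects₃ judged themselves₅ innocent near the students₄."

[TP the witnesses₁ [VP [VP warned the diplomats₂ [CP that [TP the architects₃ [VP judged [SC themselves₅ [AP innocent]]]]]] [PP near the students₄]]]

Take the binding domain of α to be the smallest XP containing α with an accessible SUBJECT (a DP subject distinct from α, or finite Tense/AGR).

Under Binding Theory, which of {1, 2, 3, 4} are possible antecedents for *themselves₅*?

{3}

*themselves* is an anaphor, so Principle A applies: it must be bound in its binding domain.
Binding domain of *themselves₅*: the embedded TP, whose subject is the architects₃.
*the witnesses₁* c-commands the anaphor but is outside its binding domain → cannot satisfy Principle A.
*the diplomats₂* c-commands the anaphor but is outside its binding domain → cannot satisfy Principle A.
*the architects₃* c-commands the anaphor within its binding domain → licit binder.
*the students₄* does not c-command the anaphor → cannot bind it.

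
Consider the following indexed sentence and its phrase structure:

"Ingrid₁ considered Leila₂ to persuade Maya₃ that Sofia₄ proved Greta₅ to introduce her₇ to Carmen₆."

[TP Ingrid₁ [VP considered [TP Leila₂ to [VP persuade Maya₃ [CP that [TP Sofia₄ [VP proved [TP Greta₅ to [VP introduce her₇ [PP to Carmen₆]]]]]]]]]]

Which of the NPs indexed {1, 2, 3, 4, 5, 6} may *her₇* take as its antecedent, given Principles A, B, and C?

{1, 2, 3, 4}

*her* is a pronoun, so Principle B applies: it must be free in its binding domain.
Binding domain of *her₇*: the embedded TP, whose subject is Greta₅.
*Ingrid₁* c-commands the pronoun but from outside its binding domain, and is not c-commanded by it → coindexation permitted.
*Leila₂* c-commands the pronoun but from outside its binding domain, and is not c-commanded by it → coindexation permitted.
*Maya₃* c-commands the pronoun but from outside its binding domain, and is not c-commanded by it → coindexation permitted.
*Sofia₄* c-commands the pronoun but from outside its binding domain, and is not c-commanded by it → coindexation permitted.
*Greta₅* c-commands the pronoun within its binding domain → coindexation would violate Principle B.
*Carmen₆*: the pronoun c-commands this R-expression → coindexation would violate Principle C on *Carmen₆*.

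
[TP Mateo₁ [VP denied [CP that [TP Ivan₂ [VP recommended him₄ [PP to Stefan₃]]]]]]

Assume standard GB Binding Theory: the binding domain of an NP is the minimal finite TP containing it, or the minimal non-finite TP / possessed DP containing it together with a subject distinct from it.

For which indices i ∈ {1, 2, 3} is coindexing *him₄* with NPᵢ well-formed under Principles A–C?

{1}

*him* is a pronoun, so Principle B applies: it must be free in its binding domain.
Binding domain of *him₄*: the embedded TP, whose subject is Ivan₂.
*Mateo₁* c-commands the pronoun but from outside its binding domain, and is not c-commanded by it → coindexation permitted.
*Ivan₂* c-commands the pronoun within its binding domain → coindexation would violate Principle B.
*Stefan₃*: the pronoun c-commands this R-expression → coindexation would violate Principle C on *Stefan₃*.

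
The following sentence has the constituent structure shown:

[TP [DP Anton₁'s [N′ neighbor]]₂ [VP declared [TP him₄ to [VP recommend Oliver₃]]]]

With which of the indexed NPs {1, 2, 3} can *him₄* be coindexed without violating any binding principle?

*him* is a pronoun, so Principle B applies: it must be free in its binding domain.
Binding domain of *him₄*: the matrix TP, whose subject is [Anton₁'s neighbor]₂.
*Anton₁* and the pronoun do not c-command one another → neither Principle B nor Principle C is at stake; coindexation permitted.
*[Anton₁'s neighbor]₂* c-commands the pronoun within its binding domain → coindexation would violate Principle B.
*Oliver₃*: the pronoun c-commands this R-expression → coindexation would violate Principle C on *Oliver₃*.

{1}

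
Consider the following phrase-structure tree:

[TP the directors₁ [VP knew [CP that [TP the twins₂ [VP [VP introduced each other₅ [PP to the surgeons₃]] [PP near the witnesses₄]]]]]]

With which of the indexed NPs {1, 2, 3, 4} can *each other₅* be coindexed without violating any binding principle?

*each other* is an anaphor, so Principle A applies: it must be bound in its binding domain.
Binding domain of *each other₅*: the embedded TP, whose subject is the twins₂.
*the directors₁* c-commands the anaphor but is outside its binding domain → cannot satisfy Principle A.
*the twins₂* c-commands the anaphor within its binding domain → licit binder.
*the surgeons₃* does not c-command the anaphor → cannot bind it.
*the witnesses₄* does not c-command the anaphor → cannot bind it.

{2}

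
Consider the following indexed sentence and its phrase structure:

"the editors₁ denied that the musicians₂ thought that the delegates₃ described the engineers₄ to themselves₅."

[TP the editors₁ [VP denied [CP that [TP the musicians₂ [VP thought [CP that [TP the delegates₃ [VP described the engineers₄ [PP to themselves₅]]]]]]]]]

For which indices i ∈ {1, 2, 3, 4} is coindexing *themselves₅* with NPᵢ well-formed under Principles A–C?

*themselves* is an anaphor, so Principle A applies: it must be bound in its binding domain.
Binding domain of *themselves₅*: the embedded TP, whose subject is the delegates₃.
*the editors₁* c-commands the anaphor but is outside its binding domain → cannot satisfy Principle A.
*the musicians₂* c-commands the anaphor but is outside its binding domain → cannot satisfy Principle A.
*the delegates₃* c-commands the anaphor within its binding domain → licit binder.
*the engineers₄* c-commands the anaphor within its binding domain → licit binder.

{3, 4}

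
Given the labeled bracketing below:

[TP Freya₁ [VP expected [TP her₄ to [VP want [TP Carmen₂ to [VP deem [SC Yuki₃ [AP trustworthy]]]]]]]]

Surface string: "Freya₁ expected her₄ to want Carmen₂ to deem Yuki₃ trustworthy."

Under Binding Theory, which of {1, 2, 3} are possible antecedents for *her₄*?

none

*her* is a pronoun, so Principle B applies: it must be free in its binding domain.
Binding domain of *her₄*: the matrix TP, whose subject is Freya₁.
*Freya₁* c-commands the pronoun within its binding domain → coindexation would violate Principle B.
*Carmen₂*: the pronoun c-commands this R-expression → coindexation would violate Principle C on *Carmen₂*.
*Yuki₃*: the pronoun c-commands this R-expression → coindexation would violate Principle C on *Yuki₃*.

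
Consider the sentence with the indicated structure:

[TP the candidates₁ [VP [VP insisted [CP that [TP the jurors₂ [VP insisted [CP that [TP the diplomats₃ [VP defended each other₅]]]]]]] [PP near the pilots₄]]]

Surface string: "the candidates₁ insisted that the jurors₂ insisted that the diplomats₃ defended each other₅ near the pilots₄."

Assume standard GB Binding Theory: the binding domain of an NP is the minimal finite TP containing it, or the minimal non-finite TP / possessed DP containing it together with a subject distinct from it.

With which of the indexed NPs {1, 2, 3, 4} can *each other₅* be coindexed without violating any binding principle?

*each other* is an anaphor, so Principle A applies: it must be bound in its binding domain.
Binding domain of *each other₅*: the embedded TP, whose subject is the diplomats₃.
*the candidates₁* c-commands the anaphor but is outside its binding domain → cannot satisfy Principle A.
*the jurors₂* c-commands the anaphor but is outside its binding domain → cannot satisfy Principle A.
*the diplomats₃* c-commands the anaphor within its binding domain → licit binder.
*the pilots₄* does not c-command the anaphor → cannot bind it.

{3}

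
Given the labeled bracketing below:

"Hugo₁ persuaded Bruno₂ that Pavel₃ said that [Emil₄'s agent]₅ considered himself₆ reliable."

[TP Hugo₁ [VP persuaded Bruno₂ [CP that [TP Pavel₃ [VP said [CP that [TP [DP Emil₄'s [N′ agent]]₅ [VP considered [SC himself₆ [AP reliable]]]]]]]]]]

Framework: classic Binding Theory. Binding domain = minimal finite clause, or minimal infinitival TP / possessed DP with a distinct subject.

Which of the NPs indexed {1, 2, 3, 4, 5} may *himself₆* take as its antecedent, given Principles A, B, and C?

{5}

*himself* is an anaphor, so Principle A applies: it must be bound in its binding domain.
Binding domain of *himself₆*: the embedded TP, whose subject is [Emil₄'s agent]₅.
*Hugo₁* c-commands the anaphor but is outside its binding domain → cannot satisfy Principle A.
*Bruno₂* c-commands the anaphor but is outside its binding domain → cannot satisfy Principle A.
*Pavel₃* c-commands the anaphor but is outside its binding domain → cannot satisfy Principle A.
*Emil₄* does not c-command the anaphor → cannot bind it.
*[Emil₄'s agent]₅* c-commands the anaphor within its binding domain → licit binder.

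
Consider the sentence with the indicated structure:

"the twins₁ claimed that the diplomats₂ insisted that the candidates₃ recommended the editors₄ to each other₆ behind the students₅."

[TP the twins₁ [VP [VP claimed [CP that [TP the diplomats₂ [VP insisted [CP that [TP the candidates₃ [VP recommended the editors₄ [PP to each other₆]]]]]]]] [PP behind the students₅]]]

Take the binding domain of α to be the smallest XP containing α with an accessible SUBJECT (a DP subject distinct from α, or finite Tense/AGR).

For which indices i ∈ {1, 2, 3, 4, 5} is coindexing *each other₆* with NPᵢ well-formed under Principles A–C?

*each other* is an anaphor, so Principle A applies: it must be bound in its binding domain.
Binding domain of *each other₆*: the embedded TP, whose subject is the candidates₃.
*the twins₁* c-commands the anaphor but is outside its binding domain → cannot satisfy Principle A.
*the diplomats₂* c-commands the anaphor but is outside its binding domain → cannot satisfy Principle A.
*the candidates₃* c-commands the anaphor within its binding domain → licit binder.
*the editors₄* c-commands the anaphor within its binding domain → licit binder.
*the students₅* does not c-command the anaphor → cannot bind it.

{3, 4}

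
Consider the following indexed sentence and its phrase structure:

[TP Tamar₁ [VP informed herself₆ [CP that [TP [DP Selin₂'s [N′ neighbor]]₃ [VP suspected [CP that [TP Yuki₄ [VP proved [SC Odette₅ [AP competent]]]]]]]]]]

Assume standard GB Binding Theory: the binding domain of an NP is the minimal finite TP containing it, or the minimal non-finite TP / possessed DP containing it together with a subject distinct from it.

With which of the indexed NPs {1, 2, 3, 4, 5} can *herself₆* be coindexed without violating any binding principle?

*herself* is an anaphor, so Principle A applies: it must be bound in its binding domain.
Binding domain of *herself₆*: the matrix TP, whose subject is Tamar₁.
*Tamar₁* c-commands the anaphor within its binding domain → licit binder.
*Selin₂* does not c-command the anaphor → cannot bind it.
*[Selin₂'s neighbor]₃* does not c-command the anaphor → cannot bind it.
*Yuki₄* does not c-command the anaphor → cannot bind it.
*Odette₅* does not c-command the anaphor → cannot bind it.

{1}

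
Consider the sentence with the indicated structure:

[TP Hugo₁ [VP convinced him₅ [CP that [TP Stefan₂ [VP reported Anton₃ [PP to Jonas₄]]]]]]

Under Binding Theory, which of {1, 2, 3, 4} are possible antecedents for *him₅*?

none

*him* is a pronoun, so Principle B applies: it must be free in its binding domain.
Binding domain of *him₅*: the matrix TP, whose subject is Hugo₁.
*Hugo₁* c-commands the pronoun within its binding domain → coindexation would violate Principle B.
*Stefan₂*: the pronoun c-commands this R-expression → coindexation would violate Principle C on *Stefan₂*.
*Anton₃*: the pronoun c-commands this R-expression → coindexation would violate Principle C on *Anton₃*.
*Jonas₄*: the pronoun c-commands this R-expression → coindexation would violate Principle C on *Jonas₄*.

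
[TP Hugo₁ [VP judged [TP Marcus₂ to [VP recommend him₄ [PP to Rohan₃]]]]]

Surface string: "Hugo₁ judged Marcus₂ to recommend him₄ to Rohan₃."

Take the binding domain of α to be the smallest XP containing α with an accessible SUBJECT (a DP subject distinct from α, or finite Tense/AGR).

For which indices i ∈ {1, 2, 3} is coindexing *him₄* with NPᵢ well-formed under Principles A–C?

*him* is a pronoun, so Principle B applies: it must be free in its binding domain.
Binding domain of *him₄*: the embedded TP, whose subject is Marcus₂.
*Hugo₁* c-commands the pronoun but from outside its binding domain, and is not c-commanded by it → coindexation permitted.
*Marcus₂* c-commands the pronoun within its binding domain → coindexation would violate Principle B.
*Rohan₃*: the pronoun c-commands this R-expression → coindexation would violate Principle C on *Rohan₃*.

{1}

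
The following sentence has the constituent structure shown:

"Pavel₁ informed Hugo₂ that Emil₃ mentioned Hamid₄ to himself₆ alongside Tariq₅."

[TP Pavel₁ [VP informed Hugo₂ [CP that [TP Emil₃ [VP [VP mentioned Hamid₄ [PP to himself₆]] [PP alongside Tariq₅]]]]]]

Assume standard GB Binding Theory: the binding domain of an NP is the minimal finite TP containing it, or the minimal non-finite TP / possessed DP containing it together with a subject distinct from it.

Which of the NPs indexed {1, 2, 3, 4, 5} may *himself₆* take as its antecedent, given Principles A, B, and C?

{3, 4}

*himself* is an anaphor, so Principle A applies: it must be bound in its binding domain.
Binding domain of *himself₆*: the embedded TP, whose subject is Emil₃.
*Pavel₁* c-commands the anaphor but is outside its binding domain → cannot satisfy Principle A.
*Hugo₂* c-commands the anaphor but is outside its binding domain → cannot satisfy Principle A.
*Emil₃* c-commands the anaphor within its binding domain → licit binder.
*Hamid₄* c-commands the anaphor within its binding domain → licit binder.
*Tariq₅* does not c-command the anaphor → cannot bind it.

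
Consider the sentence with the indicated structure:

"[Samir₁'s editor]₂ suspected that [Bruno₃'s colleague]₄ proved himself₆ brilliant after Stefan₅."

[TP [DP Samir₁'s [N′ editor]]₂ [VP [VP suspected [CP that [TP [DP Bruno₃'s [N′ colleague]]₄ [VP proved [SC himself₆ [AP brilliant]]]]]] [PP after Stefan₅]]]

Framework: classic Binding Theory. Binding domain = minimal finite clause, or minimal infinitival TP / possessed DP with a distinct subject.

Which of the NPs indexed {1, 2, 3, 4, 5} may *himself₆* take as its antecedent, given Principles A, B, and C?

{4}

*himself* is an anaphor, so Principle A applies: it must be bound in its binding domain.
Binding domain of *himself₆*: the embedded TP, whose subject is [Bruno₃'s colleague]₄.
*Samir₁* does not c-command the anaphor → cannot bind it.
*[Samir₁'s editor]₂* c-commands the anaphor but is outside its binding domain → cannot satisfy Principle A.
*Bruno₃* does not c-command the anaphor → cannot bind it.
*[Bruno₃'s colleague]₄* c-commands the anaphor within its binding domain → licit binder.
*Stefan₅* does not c-command the anaphor → cannot bind it.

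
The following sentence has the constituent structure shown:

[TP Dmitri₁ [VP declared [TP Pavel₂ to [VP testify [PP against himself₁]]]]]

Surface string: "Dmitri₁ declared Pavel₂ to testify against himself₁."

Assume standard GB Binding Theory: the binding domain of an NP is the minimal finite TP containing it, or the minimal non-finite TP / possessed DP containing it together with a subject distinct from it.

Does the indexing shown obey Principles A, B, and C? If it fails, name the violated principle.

Principle A

The two coindexed NPs are *Dmitri₁* and *himself₁*.
*himself₁* is an anaphor. Principle A requires it to be bound within its binding domain — the embedded TP, whose subject is Pavel₂.
Within that domain it is c-commanded by *Pavel₂*, which does not share its index.
*Dmitri₁* does c-command the anaphor, but from outside its binding domain.
The anaphor is unbound in its domain → Principle A violation.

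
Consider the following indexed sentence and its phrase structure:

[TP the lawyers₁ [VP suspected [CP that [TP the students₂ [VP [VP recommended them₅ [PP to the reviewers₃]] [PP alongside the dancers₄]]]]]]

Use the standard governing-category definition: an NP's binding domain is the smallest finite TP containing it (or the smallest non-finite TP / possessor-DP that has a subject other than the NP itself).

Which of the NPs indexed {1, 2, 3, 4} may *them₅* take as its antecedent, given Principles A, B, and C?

*them* is a pronoun, so Principle B applies: it must be free in its binding domain.
Binding domain of *them₅*: the embedded TP, whose subject is the students₂.
*the lawyers₁* c-commands the pronoun but from outside its binding domain, and is not c-commanded by it → coindexation permitted.
*the students₂* c-commands the pronoun within its binding domain → coindexation would violate Principle B.
*the reviewers₃*: the pronoun c-commands this R-expression → coindexation would violate Principle C on *the reviewers₃*.
*the dancers₄* and the pronoun do not c-command one another → neither Principle B nor Principle C is at stake; coindexation permitted.

{1, 4}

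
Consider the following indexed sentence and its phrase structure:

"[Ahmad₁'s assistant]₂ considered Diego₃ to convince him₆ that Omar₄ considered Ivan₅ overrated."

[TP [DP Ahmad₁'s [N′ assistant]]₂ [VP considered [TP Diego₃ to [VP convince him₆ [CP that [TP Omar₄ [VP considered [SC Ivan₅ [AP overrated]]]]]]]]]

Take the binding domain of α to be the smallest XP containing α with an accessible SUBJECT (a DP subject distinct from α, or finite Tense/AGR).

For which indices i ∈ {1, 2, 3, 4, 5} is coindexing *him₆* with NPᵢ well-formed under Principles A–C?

{1, 2}

*him* is a pronoun, so Principle B applies: it must be free in its binding domain.
Binding domain of *him₆*: the embedded TP, whose subject is Diego₃.
*Ahmad₁* and the pronoun do not c-command one another → neither Principle B nor Principle C is at stake; coindexation permitted.
*[Ahmad₁'s assistant]₂* c-commands the pronoun but from outside its binding domain, and is not c-commanded by it → coindexation permitted.
*Diego₃* c-commands the pronoun within its binding domain → coindexation would violate Principle B.
*Omar₄*: the pronoun c-commands this R-expression → coindexation would violate Principle C on *Omar₄*.
*Ivan₅*: the pronoun c-commands this R-expression → coindexation would violate Principle C on *Ivan₅*.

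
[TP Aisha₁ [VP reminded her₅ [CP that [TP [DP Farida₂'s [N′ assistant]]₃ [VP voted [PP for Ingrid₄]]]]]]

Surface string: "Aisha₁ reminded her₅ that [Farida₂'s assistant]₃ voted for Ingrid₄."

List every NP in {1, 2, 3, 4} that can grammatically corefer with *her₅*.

none

*her* is a pronoun, so Principle B applies: it must be free in its binding domain.
Binding domain of *her₅*: the matrix TP, whose subject is Aisha₁.
*Aisha₁* c-commands the pronoun within its binding domain → coindexation would violate Principle B.
*Farida₂*: the pronoun c-commands this R-expression → coindexation would violate Principle C on *Farida₂*.
*[Farida₂'s assistant]₃*: the pronoun c-commands this R-expression → coindexation would violate Principle C on *[Farida₂'s assistant]₃*.
*Ingrid₄*: the pronoun c-commands this R-expression → coindexation would violate Principle C on *Ingrid₄*.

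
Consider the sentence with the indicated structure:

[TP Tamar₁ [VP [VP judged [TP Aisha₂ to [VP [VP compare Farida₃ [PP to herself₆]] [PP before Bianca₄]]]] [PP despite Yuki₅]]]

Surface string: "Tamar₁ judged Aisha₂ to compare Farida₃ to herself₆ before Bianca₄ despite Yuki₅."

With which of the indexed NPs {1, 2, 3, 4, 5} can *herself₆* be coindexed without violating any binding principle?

*herself* is an anaphor, so Principle A applies: it must be bound in its binding domain.
Binding domain of *herself₆*: the embedded TP, whose subject is Aisha₂.
*Tamar₁* c-commands the anaphor but is outside its binding domain → cannot satisfy Principle A.
*Aisha₂* c-commands the anaphor within its binding domain → licit binder.
*Farida₃* c-commands the anaphor within its binding domain → licit binder.
*Bianca₄* does not c-command the anaphor → cannot bind it.
*Yuki₅* does not c-command the anaphor → cannot bind it.

{2, 3}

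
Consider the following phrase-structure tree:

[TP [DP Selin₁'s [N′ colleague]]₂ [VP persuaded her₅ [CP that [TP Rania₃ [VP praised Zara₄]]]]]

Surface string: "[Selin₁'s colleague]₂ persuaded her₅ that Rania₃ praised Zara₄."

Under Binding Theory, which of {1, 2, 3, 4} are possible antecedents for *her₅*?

{1}

*her* is a pronoun, so Principle B applies: it must be free in its binding domain.
Binding domain of *her₅*: the matrix TP, whose subject is [Selin₁'s colleague]₂.
*Selin₁* and the pronoun do not c-command one another → neither Principle B nor Principle C is at stake; coindexation permitted.
*[Selin₁'s colleague]₂* c-commands the pronoun within its binding domain → coindexation would violate Principle B.
*Rania₃*: the pronoun c-commands this R-expression → coindexation would violate Principle C on *Rania₃*.
*Zara₄*: the pronoun c-commands this R-expression → coindexation would violate Principle C on *Zara₄*.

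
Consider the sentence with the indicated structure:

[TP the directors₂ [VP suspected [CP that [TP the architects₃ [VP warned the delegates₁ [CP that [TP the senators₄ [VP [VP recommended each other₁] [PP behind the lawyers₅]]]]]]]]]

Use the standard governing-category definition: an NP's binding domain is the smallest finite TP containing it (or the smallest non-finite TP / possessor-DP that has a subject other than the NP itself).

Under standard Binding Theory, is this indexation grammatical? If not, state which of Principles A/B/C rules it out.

The two coindexed NPs are *the delegates₁* and *each other₁*.
*each other₁* is an anaphor. Principle A requires it to be bound within its binding domain — the embedded TP, whose subject is the senators₄.
Within that domain it is c-commanded by *the senators₄*, which does not share its index.
*the delegates₁* does c-command the anaphor, but from outside its binding domain.
The anaphor is unbound in its domain → Principle A violation.

Principle A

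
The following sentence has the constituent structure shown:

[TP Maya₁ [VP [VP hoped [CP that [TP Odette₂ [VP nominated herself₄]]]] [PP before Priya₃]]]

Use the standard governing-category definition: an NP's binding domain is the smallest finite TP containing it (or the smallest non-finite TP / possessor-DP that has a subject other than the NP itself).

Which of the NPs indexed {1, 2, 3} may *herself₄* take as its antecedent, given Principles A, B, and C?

*herself* is an anaphor, so Principle A applies: it must be bound in its binding domain.
Binding domain of *herself₄*: the embedded TP, whose subject is Odette₂.
*Maya₁* c-commands the anaphor but is outside its binding domain → cannot satisfy Principle A.
*Odette₂* c-commands the anaphor within its binding domain → licit binder.
*Priya₃* does not c-command the anaphor → cannot bind it.

{2}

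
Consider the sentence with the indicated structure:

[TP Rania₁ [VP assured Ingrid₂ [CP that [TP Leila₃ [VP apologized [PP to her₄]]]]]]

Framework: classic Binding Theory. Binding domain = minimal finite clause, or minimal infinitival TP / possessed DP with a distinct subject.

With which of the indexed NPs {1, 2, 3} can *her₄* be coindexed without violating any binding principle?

*her* is a pronoun, so Principle B applies: it must be free in its binding domain.
Binding domain of *her₄*: the embedded TP, whose subject is Leila₃.
*Rania₁* c-commands the pronoun but from outside its binding domain, and is not c-commanded by it → coindexation permitted.
*Ingrid₂* c-commands the pronoun but from outside its binding domain, and is not c-commanded by it → coindexation permitted.
*Leila₃* c-commands the pronoun within its binding domain → coindexation would violate Principle B.

{1, 2}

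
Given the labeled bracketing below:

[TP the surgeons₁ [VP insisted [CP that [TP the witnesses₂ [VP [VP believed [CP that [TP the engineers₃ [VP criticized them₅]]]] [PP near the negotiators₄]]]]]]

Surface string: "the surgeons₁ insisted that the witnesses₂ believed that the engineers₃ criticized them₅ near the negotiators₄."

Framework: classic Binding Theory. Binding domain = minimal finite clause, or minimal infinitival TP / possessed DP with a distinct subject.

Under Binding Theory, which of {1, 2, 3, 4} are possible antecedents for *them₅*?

*them* is a pronoun, so Principle B applies: it must be free in its binding domain.
Binding domain of *them₅*: the embedded TP, whose subject is the engineers₃.
*the surgeons₁* c-commands the pronoun but from outside its binding domain, and is not c-commanded by it → coindexation permitted.
*the witnesses₂* c-commands the pronoun but from outside its binding domain, and is not c-commanded by it → coindexation permitted.
*the engineers₃* c-commands the pronoun within its binding domain → coindexation would violate Principle B.
*the negotiators₄* and the pronoun do not c-command one another → neither Principle B nor Principle C is at stake; coindexation permitted.

{1, 2, 4}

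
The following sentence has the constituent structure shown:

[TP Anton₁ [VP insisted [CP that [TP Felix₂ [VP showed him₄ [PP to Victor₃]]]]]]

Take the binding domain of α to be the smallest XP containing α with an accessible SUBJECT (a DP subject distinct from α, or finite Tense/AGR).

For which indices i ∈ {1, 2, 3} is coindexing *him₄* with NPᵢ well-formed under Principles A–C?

{1}

*him* is a pronoun, so Principle B applies: it must be free in its binding domain.
Binding domain of *him₄*: the embedded TP, whose subject is Felix₂.
*Anton₁* c-commands the pronoun but from outside its binding domain, and is not c-commanded by it → coindexation permitted.
*Felix₂* c-commands the pronoun within its binding domain → coindexation would violate Principle B.
*Victor₃*: the pronoun c-commands this R-expression → coindexation would violate Principle C on *Victor₃*.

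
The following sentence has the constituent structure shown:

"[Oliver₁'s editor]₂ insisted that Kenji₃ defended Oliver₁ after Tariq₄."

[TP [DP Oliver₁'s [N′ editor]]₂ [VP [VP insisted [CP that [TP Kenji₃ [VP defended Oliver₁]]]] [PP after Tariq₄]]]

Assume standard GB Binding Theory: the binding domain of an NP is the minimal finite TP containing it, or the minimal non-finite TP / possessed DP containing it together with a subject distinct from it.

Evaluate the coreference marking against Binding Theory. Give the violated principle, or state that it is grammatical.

The two coindexed NPs are *Oliver₁* and *Oliver₁*.
*Oliver₁* is an R-expression; no coindexed NP c-commands it, so Principle C holds.
*Oliver₁* is an R-expression; *Oliver₁* does not c-command it, and no other NP shares its index, so Principle C is satisfied.
All principles are respected.

grammatical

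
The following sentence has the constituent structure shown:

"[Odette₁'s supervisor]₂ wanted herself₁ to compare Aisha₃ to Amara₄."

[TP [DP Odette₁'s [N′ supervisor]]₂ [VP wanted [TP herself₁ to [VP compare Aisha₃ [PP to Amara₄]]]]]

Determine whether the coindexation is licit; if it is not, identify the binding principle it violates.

The two coindexed NPs are *Odette₁* and *herself₁*.
*herself₁* is an anaphor. Principle A requires it to be bound within its binding domain — the matrix TP, whose subject is [Odette₁'s supervisor]₂.
Within that domain it is c-commanded by *[Odette₁'s supervisor]₂*, which does not share its index.
*Odette₁* does not c-command the anaphor at all.
The anaphor is unbound in its domain → Principle A violation.

Principle A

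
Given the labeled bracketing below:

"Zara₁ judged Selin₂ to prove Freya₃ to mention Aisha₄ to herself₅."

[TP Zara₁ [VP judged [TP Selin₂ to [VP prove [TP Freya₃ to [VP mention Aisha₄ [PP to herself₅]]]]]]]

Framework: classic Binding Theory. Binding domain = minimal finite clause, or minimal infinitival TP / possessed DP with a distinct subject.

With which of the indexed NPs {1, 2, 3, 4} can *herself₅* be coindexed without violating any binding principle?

{3, 4}

*herself* is an anaphor, so Principle A applies: it must be bound in its binding domain.
Binding domain of *herself₅*: the embedded TP, whose subject is Freya₃.
*Zara₁* c-commands the anaphor but is outside its binding domain → cannot satisfy Principle A.
*Selin₂* c-commands the anaphor but is outside its binding domain → cannot satisfy Principle A.
*Freya₃* c-commands the anaphor within its binding domain → licit binder.
*Aisha₄* c-commands the anaphor within its binding domain → licit binder.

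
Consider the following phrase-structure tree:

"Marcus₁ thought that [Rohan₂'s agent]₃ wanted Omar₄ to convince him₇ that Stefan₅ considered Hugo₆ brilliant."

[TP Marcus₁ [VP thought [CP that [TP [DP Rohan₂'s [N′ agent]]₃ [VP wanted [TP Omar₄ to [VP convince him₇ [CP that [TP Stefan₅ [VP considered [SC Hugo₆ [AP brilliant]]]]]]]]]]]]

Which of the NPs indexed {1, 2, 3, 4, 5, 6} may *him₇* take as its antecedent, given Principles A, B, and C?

{1, 2, 3}

*him* is a pronoun, so Principle B applies: it must be free in its binding domain.
Binding domain of *him₇*: the embedded TP, whose subject is Omar₄.
*Marcus₁* c-commands the pronoun but from outside its binding domain, and is not c-commanded by it → coindexation permitted.
*Rohan₂* and the pronoun do not c-command one another → neither Principle B nor Principle C is at stake; coindexation permitted.
*[Rohan₂'s agent]₃* c-commands the pronoun but from outside its binding domain, and is not c-commanded by it → coindexation permitted.
*Omar₄* c-commands the pronoun within its binding domain → coindexation would violate Principle B.
*Stefan₅*: the pronoun c-commands this R-expression → coindexation would violate Principle C on *Stefan₅*.
*Hugo₆*: the pronoun c-commands this R-expression → coindexation would violate Principle C on *Hugo₆*.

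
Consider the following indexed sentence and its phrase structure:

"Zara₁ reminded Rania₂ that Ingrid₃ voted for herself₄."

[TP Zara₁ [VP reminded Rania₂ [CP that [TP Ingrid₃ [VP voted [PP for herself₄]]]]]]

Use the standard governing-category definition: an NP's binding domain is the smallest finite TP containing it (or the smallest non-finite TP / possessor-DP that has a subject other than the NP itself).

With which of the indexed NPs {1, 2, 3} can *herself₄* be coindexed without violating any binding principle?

{3}

*herself* is an anaphor, so Principle A applies: it must be bound in its binding domain.
Binding domain of *herself₄*: the embedded TP, whose subject is Ingrid₃.
*Zara₁* c-commands the anaphor but is outside its binding domain → cannot satisfy Principle A.
*Rania₂* c-commands the anaphor but is outside its binding domain → cannot satisfy Principle A.
*Ingrid₃* c-commands the anaphor within its binding domain → licit binder.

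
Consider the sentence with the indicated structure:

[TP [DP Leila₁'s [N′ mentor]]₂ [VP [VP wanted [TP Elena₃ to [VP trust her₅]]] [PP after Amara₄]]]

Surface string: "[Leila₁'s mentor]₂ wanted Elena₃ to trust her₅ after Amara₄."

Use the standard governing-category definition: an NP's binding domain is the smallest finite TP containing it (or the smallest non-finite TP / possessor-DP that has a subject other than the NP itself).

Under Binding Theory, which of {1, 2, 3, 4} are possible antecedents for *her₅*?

*her* is a pronoun, so Principle B applies: it must be free in its binding domain.
Binding domain of *her₅*: the embedded TP, whose subject is Elena₃.
*Leila₁* and the pronoun do not c-command one another → neither Principle B nor Principle C is at stake; coindexation permitted.
*[Leila₁'s mentor]₂* c-commands the pronoun but from outside its binding domain, and is not c-commanded by it → coindexation permitted.
*Elena₃* c-commands the pronoun within its binding domain → coindexation would violate Principle B.
*Amara₄* and the pronoun do not c-command one another → neither Principle B nor Principle C is at stake; coindexation permitted.

{1, 2, 4}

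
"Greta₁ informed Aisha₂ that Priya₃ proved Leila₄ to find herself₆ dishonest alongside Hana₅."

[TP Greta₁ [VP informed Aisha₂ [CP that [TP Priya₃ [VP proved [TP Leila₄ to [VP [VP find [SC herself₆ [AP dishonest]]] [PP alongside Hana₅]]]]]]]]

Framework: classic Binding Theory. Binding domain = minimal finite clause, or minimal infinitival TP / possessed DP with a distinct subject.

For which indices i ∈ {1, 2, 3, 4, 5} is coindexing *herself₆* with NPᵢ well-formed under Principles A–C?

{4}

*herself* is an anaphor, so Principle A applies: it must be bound in its binding domain.
Binding domain of *herself₆*: the embedded TP, whose subject is Leila₄.
*Greta₁* c-commands the anaphor but is outside its binding domain → cannot satisfy Principle A.
*Aisha₂* c-commands the anaphor but is outside its binding domain → cannot satisfy Principle A.
*Priya₃* c-commands the anaphor but is outside its binding domain → cannot satisfy Principle A.
*Leila₄* c-commands the anaphor within its binding domain → licit binder.
*Hana₅* does not c-command the anaphor → cannot bind it.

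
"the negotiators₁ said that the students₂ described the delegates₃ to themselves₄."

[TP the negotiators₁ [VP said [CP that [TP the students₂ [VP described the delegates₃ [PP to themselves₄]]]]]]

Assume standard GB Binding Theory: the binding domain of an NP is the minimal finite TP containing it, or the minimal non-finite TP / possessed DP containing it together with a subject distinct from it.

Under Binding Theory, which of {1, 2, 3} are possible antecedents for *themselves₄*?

{2, 3}

*themselves* is an anaphor, so Principle A applies: it must be bound in its binding domain.
Binding domain of *themselves₄*: the embedded TP, whose subject is the students₂.
*the negotiators₁* c-commands the anaphor but is outside its binding domain → cannot satisfy Principle A.
*the students₂* c-commands the anaphor within its binding domain → licit binder.
*the delegates₃* c-commands the anaphor within its binding domain → licit binder.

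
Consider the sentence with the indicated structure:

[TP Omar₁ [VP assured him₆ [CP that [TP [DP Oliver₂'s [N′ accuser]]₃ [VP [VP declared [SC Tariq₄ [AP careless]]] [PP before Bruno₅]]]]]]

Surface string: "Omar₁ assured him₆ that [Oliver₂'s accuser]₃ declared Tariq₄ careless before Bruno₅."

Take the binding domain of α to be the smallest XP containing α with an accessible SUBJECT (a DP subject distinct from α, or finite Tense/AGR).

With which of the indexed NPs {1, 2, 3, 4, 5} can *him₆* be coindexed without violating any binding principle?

none

*him* is a pronoun, so Principle B applies: it must be free in its binding domain.
Binding domain of *him₆*: the matrix TP, whose subject is Omar₁.
*Omar₁* c-commands the pronoun within its binding domain → coindexation would violate Principle B.
*Oliver₂*: the pronoun c-commands this R-expression → coindexation would violate Principle C on *Oliver₂*.
*[Oliver₂'s accuser]₃*: the pronoun c-commands this R-expression → coindexation would violate Principle C on *[Oliver₂'s accuser]₃*.
*Tariq₄*: the pronoun c-commands this R-expression → coindexation would violate Principle C on *Tariq₄*.
*Bruno₅*: the pronoun c-commands this R-expression → coindexation would violate Principle C on *Bruno₅*.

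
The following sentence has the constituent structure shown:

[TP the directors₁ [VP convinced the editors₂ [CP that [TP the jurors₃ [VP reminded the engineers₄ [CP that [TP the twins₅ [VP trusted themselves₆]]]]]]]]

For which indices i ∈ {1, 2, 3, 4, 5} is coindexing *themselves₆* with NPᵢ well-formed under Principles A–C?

{5}

*themselves* is an anaphor, so Principle A applies: it must be bound in its binding domain.
Binding domain of *themselves₆*: the embedded TP, whose subject is the twins₅.
*the directors₁* c-commands the anaphor but is outside its binding domain → cannot satisfy Principle A.
*the editors₂* c-commands the anaphor but is outside its binding domain → cannot satisfy Principle A.
*the jurors₃* c-commands the anaphor but is outside its binding domain → cannot satisfy Principle A.
*the engineers₄* c-commands the anaphor but is outside its binding domain → cannot satisfy Principle A.
*the twins₅* c-commands the anaphor within its binding domain → licit binder.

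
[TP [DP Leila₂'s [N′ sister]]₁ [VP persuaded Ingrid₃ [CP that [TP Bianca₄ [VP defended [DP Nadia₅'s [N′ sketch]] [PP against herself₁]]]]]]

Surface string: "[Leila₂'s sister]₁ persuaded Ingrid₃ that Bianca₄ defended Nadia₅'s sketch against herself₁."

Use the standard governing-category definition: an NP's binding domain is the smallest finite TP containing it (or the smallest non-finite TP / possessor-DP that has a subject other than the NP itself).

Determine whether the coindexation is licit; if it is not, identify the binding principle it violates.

The two coindexed NPs are *[Leila₂'s sister]₁* and *herself₁*.
*herself₁* is an anaphor. Principle A requires it to be bound within its binding domain — the embedded TP, whose subject is Bianca₄.
Within that domain it is c-commanded by *Bianca₄*, which does not share its index.
*[Leila₂'s sister]₁* does c-command the anaphor, but from outside its binding domain.
The anaphor is unbound in its domain → Principle A violation.

Principle A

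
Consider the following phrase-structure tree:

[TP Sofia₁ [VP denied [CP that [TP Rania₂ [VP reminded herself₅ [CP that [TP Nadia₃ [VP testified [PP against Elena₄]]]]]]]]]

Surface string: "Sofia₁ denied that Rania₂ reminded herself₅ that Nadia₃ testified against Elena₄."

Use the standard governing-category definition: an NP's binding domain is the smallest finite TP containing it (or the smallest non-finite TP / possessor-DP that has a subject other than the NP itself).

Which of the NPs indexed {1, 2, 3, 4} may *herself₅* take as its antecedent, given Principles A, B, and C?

{2}

*herself* is an anaphor, so Principle A applies: it must be bound in its binding domain.
Binding domain of *herself₅*: the embedded TP, whose subject is Rania₂.
*Sofia₁* c-commands the anaphor but is outside its binding domain → cannot satisfy Principle A.
*Rania₂* c-commands the anaphor within its binding domain → licit binder.
*Nadia₃* does not c-command the anaphor → cannot bind it.
*Elena₄* does not c-command the anaphor → cannot bind it.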